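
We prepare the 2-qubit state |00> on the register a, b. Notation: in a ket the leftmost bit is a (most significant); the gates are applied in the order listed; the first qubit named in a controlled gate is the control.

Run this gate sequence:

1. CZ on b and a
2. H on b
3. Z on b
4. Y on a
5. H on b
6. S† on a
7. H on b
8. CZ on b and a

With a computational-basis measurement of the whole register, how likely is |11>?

A full measurement returns |11> with probability 1/2.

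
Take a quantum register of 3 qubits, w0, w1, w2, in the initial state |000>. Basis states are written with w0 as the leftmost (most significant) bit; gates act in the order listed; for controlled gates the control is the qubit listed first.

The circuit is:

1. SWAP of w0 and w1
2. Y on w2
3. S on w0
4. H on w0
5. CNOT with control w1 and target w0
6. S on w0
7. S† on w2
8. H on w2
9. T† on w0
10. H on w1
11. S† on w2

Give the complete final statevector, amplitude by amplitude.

The resulting statevector has amplitude sqrt(2)/4 on |000>, sqrt(2)*I/4 on |001>, sqrt(2)/4 on |010>, sqrt(2)*I/4 on |011>, sqrt(2)*exp(I*pi/4)/4 on |100>, sqrt(2)*exp(3*I*pi/4)/4 on |101>, sqrt(2)*exp(I*pi/4)/4 on |110>, sqrt(2)*exp(3*I*pi/4)/4 on |111>.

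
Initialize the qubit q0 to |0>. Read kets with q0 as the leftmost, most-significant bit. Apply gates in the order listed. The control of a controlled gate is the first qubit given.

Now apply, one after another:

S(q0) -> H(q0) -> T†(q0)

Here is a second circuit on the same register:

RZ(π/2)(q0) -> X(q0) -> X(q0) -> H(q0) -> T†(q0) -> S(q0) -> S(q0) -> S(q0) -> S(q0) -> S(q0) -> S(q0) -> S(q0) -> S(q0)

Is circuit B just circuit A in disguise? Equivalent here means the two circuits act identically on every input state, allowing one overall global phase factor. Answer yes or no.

Yes — the two circuits implement the same unitary up to a global phase.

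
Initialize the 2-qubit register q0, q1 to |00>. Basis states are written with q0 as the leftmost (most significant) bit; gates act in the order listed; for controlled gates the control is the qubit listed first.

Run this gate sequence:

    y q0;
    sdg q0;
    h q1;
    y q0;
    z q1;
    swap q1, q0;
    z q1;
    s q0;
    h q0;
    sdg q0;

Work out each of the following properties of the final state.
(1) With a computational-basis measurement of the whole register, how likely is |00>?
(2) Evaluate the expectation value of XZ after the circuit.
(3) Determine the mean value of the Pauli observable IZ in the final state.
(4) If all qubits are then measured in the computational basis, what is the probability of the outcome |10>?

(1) The probability of measuring |00> is 1/2.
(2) The expectation value of XZ is 1.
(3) In the final state, IZ has expectation 1.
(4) A full measurement returns |10> with probability 1/2.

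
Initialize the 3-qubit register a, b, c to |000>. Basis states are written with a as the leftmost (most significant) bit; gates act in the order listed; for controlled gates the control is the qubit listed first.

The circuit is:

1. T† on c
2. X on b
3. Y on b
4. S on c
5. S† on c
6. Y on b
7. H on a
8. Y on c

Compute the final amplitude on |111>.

The amplitude on |111> is sqrt(2)*I/2.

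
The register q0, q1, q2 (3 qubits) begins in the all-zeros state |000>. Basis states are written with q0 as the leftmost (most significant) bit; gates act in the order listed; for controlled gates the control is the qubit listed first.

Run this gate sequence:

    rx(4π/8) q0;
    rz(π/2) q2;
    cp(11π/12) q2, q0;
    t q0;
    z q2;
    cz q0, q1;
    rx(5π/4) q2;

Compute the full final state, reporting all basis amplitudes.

After the circuit, the state carries amplitude sqrt(4 - 2*sqrt(2))*exp(3*I*pi/4)/4 on |000>, -sqrt(2*sqrt(2) + 4)*exp(I*pi/4)/4 on |001>, 0 on |010>, 0 on |011>, I*sqrt(4 - 2*sqrt(2))/4 on |100>, -sqrt(2*sqrt(2) + 4)/4 on |101>, 0 on |110>, 0 on |111>.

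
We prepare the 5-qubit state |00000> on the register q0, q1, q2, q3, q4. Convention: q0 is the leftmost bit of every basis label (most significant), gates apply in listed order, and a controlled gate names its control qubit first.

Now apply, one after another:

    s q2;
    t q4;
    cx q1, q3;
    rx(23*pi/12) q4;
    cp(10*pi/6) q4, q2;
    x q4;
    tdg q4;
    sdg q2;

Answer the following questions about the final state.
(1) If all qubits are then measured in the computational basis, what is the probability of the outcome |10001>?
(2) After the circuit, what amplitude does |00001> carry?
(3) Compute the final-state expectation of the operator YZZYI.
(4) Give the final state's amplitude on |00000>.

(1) Outcome |10001> occurs with probability 0.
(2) The final state's coefficient on |00001> equals (sqrt(2 - sqrt(2))/4 + sqrt(3*sqrt(2) + 6)/4)*exp(3*I*pi/4).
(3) The observable YZZYI averages to 0.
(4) |00000> carries amplitude -I*sqrt(sqrt(2) + 2)/4 + I*sqrt(6 - 3*sqrt(2))/4 in the final state.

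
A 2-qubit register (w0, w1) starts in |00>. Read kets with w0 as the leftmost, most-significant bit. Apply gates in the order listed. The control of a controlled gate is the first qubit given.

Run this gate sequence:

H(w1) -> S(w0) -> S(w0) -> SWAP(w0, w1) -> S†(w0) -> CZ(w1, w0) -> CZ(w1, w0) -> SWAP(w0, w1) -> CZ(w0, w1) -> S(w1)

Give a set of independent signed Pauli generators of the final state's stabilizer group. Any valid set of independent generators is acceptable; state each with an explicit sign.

The stabilizer group can be generated by +IX, +ZI, among other valid generating sets. Key observation: the block from step 6 through step 7 cancels to the identity and can be dropped.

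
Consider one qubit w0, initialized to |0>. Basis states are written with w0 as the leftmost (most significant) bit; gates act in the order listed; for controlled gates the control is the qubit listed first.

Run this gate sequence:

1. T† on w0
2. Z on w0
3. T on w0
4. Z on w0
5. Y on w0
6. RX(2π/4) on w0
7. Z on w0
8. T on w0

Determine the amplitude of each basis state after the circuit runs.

The final amplitudes are sqrt(2)/2 on |0>, -sqrt(2)*exp(3*I*pi/4)/2 on |1>.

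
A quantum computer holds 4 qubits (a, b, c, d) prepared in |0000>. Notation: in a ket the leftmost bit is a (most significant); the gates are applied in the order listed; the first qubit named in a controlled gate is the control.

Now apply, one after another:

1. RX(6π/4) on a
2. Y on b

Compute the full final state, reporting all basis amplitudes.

The final amplitudes are -sqrt(2)*I/2 on |0100>, sqrt(2)/2 on |1100>, and 0 on every other basis state.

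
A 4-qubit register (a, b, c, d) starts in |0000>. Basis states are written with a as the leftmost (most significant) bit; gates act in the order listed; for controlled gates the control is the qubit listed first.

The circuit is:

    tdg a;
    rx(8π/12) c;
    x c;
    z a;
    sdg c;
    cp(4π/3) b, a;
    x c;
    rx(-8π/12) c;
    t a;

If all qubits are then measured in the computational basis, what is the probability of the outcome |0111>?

The probability of measuring |0111> is 0.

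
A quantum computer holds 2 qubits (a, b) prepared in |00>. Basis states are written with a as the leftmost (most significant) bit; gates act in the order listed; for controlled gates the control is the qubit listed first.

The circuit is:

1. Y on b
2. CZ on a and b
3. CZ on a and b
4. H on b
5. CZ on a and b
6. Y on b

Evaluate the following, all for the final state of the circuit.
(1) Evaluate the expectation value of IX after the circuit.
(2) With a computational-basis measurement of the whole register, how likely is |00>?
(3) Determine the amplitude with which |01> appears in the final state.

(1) The observable IX averages to 1.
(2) The probability of measuring |00> is 1/2.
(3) The final state's coefficient on |01> equals -sqrt(2)/2.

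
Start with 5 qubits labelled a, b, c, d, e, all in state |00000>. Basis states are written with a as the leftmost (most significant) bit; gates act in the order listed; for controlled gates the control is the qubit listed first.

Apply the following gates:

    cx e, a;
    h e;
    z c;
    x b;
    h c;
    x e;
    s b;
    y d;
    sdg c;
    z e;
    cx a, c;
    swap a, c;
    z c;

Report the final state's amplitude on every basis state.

The final amplitudes are -1/2 on |01010>, 1/2 on |01011>, I/2 on |11010>, -I/2 on |11011>, and 0 on every other basis state.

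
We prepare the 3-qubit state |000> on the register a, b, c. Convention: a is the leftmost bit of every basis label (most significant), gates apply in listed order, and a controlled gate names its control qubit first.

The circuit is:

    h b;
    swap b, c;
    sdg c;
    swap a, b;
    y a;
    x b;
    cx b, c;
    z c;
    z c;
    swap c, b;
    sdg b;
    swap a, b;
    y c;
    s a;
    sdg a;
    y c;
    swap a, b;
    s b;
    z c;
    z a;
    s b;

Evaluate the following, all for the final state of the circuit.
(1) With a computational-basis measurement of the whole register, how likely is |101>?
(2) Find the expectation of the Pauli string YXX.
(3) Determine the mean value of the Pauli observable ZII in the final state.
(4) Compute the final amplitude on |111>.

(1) Outcome |101> occurs with probability 1/2. Key observation: steps 11-18 multiply out to the identity, so the circuit reduces to the remaining gates.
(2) The observable YXX averages to 0.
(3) The observable ZII averages to -1.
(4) The final state's coefficient on |111> equals -sqrt(2)/2.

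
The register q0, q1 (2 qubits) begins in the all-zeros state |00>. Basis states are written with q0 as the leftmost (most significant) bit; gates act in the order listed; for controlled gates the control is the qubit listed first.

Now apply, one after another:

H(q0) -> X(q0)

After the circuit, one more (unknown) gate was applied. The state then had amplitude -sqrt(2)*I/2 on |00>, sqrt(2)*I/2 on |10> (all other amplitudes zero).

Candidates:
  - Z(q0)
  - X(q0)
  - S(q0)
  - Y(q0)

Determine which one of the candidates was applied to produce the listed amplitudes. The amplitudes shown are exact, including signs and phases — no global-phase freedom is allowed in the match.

The applied gate was Y(q0).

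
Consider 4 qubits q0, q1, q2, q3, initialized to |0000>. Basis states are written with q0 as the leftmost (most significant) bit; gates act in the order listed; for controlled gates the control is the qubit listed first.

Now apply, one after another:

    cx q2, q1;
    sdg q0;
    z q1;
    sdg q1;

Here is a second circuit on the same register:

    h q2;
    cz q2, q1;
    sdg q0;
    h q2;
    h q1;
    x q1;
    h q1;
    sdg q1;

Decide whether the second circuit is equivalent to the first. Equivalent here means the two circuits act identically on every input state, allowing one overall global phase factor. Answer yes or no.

No: there is an input state on which the two circuits produce genuinely different outputs (not merely differing by a phase).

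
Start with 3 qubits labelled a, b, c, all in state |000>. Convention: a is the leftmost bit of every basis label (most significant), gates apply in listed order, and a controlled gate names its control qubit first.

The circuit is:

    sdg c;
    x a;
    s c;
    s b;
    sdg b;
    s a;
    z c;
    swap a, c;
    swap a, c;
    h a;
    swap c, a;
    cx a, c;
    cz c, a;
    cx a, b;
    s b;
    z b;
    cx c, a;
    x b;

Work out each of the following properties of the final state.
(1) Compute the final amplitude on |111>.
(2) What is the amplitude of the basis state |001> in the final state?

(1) The final state's coefficient on |111> equals -sqrt(2)*I/2.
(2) The final state's coefficient on |001> equals 0.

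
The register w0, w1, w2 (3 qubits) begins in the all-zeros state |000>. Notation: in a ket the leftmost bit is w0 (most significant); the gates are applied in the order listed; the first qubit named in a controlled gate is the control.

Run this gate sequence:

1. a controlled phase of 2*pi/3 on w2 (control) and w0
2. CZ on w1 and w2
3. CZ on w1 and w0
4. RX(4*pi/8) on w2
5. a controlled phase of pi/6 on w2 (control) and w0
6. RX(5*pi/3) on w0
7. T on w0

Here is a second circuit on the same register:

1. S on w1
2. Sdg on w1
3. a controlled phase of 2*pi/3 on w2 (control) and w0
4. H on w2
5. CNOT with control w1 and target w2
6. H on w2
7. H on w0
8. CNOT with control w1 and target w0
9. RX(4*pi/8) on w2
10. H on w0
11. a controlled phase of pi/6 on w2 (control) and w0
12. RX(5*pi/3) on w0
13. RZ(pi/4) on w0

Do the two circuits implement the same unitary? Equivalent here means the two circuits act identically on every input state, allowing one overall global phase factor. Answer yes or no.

Yes, they are equivalent — the unitaries differ by at most a global phase.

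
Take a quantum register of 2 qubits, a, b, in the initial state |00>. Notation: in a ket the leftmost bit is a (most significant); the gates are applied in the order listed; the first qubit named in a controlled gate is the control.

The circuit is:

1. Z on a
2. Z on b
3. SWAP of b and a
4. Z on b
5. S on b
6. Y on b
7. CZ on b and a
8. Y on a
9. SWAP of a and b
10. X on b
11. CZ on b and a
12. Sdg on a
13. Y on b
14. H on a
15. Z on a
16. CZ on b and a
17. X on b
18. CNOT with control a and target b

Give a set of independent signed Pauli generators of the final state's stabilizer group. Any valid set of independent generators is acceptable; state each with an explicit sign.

The stabilizer group can be generated by -XX, +ZZ, among other valid generating sets.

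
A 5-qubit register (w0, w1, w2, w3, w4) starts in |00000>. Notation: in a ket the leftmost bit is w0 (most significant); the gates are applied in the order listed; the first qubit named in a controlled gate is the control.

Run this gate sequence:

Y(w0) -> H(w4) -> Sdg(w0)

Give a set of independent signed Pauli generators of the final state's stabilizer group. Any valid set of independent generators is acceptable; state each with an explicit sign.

The stabilizer group can be generated by +IIIIX, -ZIIII, +IZIII, +IIZII, +IIIZI, among other valid generating sets.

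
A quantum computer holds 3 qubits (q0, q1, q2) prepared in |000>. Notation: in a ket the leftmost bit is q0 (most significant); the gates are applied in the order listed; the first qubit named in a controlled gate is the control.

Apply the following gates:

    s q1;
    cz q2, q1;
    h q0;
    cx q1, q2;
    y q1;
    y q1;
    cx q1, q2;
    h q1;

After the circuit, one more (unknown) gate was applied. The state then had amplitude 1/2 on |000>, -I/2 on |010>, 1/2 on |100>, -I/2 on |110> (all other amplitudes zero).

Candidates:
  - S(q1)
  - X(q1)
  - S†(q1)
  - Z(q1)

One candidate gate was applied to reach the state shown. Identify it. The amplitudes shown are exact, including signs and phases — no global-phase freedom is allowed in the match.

The unique candidate consistent with the amplitudes is S†(q1). Key observation: gates 4-7 undo each other exactly, leaving only the rest of the circuit to track.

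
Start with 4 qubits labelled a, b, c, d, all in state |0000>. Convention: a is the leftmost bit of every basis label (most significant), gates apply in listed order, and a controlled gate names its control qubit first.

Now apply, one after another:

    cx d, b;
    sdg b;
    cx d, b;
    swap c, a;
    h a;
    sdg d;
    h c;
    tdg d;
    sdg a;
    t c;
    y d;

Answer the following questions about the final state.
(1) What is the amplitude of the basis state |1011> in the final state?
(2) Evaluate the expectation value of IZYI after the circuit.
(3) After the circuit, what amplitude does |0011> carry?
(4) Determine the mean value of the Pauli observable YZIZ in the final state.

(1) The final state's coefficient on |1011> equals exp(I*pi/4)/2.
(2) In the final state, IZYI has expectation sqrt(2)/2.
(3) The final state's coefficient on |0011> equals exp(3*I*pi/4)/2.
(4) The expectation value of YZIZ is 1.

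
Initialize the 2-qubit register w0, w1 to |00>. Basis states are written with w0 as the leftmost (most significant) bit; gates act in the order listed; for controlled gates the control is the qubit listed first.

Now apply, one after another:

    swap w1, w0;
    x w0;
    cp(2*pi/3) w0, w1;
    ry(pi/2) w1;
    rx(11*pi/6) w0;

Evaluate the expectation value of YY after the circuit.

The observable YY averages to 0.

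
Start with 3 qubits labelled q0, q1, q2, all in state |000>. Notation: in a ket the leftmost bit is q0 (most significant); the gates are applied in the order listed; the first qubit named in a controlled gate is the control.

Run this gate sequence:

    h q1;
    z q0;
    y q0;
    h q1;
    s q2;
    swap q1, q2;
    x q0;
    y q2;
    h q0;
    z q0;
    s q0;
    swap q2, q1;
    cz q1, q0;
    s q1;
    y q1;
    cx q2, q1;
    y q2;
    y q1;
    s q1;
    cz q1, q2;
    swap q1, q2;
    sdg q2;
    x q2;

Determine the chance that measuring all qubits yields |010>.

The probability of measuring |010> is 1/2.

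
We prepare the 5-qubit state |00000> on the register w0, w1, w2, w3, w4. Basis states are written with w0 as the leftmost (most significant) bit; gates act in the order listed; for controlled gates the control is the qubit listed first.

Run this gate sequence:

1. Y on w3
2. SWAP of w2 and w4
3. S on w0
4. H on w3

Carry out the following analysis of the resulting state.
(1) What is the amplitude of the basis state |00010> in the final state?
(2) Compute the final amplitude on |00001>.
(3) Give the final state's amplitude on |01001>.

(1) The final state's coefficient on |00010> equals -sqrt(2)*I/2.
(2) |00001> carries amplitude 0 in the final state.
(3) The amplitude on |01001> is 0.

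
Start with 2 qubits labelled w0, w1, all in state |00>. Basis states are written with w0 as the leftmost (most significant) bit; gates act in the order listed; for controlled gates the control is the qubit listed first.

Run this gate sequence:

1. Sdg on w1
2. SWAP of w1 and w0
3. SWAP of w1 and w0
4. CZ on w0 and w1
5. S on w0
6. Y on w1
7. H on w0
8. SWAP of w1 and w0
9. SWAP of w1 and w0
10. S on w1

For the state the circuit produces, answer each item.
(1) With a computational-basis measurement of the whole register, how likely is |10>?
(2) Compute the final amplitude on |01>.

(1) The probability of measuring |10> is 0.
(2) The final state's coefficient on |01> equals -sqrt(2)/2.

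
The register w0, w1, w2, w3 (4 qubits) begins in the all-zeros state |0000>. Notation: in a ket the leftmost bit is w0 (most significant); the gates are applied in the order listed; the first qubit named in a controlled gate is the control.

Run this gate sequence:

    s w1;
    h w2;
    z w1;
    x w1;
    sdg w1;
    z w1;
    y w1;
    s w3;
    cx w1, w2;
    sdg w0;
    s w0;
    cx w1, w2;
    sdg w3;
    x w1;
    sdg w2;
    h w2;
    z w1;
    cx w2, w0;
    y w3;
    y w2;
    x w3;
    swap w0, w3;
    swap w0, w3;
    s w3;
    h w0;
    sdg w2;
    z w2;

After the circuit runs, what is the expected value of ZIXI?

The observable ZIXI averages to -1. Key observation: the block from step 8 through step 13 cancels to the identity and can be dropped.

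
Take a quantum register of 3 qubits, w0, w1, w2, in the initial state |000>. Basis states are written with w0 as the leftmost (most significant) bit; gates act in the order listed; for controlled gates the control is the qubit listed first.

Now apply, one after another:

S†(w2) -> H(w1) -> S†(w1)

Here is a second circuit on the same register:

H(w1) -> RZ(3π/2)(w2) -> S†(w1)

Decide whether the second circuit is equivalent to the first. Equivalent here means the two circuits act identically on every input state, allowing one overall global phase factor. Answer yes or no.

Yes, they are equivalent — the unitaries differ by at most a global phase.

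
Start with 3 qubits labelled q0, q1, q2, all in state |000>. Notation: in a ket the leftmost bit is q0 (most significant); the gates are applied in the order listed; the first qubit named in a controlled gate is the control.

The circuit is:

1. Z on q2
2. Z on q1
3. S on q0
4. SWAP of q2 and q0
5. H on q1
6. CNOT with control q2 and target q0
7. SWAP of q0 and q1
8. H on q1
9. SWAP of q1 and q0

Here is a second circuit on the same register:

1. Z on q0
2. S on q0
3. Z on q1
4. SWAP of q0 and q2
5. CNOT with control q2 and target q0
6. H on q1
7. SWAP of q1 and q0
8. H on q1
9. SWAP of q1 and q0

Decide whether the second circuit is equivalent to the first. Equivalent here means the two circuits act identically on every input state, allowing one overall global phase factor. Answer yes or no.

No — the two circuits implement different unitaries, even allowing a global phase.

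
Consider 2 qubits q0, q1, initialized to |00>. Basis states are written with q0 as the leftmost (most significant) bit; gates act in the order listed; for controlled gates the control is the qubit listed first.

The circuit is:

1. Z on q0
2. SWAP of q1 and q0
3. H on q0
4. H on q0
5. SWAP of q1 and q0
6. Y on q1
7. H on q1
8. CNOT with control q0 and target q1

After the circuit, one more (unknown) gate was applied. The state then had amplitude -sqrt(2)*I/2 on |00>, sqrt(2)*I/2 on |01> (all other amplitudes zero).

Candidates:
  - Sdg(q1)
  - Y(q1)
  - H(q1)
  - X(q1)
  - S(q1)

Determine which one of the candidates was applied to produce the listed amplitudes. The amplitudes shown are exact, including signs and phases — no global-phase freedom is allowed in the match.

It was X(q1) that produced the state shown. Key observation: steps 2-5 multiply out to the identity, so the circuit reduces to the remaining gates.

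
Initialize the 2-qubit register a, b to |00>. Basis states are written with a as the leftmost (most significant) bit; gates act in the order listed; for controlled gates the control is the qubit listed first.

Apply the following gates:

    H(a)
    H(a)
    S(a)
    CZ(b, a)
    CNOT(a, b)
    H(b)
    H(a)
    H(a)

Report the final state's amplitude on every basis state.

The final amplitudes are sqrt(2)/2 on |00>, sqrt(2)/2 on |01>, 0 on |10>, 0 on |11>.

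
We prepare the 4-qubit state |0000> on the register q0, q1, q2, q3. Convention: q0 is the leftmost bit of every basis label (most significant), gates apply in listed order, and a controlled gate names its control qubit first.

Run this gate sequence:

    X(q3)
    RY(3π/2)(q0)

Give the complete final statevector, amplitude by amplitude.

The final amplitudes are -sqrt(2)/2 on |0001>, sqrt(2)/2 on |1001>, and 0 on every other basis state.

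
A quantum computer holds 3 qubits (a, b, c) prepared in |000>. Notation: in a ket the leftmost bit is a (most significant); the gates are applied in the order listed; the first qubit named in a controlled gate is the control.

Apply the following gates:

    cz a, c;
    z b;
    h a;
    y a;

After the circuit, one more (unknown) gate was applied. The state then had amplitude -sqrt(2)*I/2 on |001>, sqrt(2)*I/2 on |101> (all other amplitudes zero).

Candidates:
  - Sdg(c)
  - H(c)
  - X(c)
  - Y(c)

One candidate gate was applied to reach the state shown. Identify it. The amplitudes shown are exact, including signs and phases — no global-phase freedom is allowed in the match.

The unique candidate consistent with the amplitudes is X(c).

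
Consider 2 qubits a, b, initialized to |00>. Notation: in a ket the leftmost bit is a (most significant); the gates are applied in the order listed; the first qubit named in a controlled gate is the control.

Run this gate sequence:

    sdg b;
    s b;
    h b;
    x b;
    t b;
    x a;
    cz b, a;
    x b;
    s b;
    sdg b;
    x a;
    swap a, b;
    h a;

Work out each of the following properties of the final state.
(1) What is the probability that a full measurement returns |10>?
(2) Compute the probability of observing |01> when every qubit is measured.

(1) Outcome |10> occurs with probability sqrt(2)/4 + 1/2.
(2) Outcome |01> occurs with probability 0.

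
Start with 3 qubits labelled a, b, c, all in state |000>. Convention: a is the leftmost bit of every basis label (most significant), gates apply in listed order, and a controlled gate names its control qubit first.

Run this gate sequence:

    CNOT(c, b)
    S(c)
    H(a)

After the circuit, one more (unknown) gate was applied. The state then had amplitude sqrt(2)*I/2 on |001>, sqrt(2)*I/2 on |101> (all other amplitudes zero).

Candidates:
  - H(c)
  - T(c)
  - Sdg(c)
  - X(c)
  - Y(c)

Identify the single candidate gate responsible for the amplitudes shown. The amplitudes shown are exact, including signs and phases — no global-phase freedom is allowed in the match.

The unique candidate consistent with the amplitudes is Y(c).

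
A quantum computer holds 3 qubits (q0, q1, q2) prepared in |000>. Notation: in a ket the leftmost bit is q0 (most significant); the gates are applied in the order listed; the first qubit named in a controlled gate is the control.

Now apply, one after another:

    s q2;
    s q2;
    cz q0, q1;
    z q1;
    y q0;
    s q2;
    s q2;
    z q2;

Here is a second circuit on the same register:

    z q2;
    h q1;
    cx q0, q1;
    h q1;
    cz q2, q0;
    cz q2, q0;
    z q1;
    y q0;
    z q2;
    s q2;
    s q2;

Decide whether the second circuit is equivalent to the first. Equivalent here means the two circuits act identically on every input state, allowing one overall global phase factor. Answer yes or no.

Yes: on every input state the two circuits agree up to one overall phase factor.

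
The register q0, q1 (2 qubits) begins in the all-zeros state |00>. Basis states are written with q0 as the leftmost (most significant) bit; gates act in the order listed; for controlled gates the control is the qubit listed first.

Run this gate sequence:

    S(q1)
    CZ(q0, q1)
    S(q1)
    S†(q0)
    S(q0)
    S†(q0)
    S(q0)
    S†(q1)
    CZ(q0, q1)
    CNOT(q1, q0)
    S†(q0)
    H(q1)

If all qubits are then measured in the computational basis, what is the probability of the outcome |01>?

A full measurement returns |01> with probability 1/2. Key observation: gates 2-9 undo each other exactly, leaving only the rest of the circuit to track.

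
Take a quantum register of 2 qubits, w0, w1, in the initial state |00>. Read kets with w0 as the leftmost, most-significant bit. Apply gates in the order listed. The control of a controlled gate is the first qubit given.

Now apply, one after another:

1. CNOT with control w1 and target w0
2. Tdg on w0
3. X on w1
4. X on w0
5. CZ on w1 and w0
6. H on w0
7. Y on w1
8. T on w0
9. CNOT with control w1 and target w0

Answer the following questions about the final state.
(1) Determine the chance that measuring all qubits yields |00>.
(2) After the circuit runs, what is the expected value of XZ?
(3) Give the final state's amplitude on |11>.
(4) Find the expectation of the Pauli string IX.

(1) The probability of measuring |00> is 1/2.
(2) The observable XZ averages to -sqrt(2)/2.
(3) |11> carries amplitude 0 in the final state.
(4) The expectation value of IX is 0.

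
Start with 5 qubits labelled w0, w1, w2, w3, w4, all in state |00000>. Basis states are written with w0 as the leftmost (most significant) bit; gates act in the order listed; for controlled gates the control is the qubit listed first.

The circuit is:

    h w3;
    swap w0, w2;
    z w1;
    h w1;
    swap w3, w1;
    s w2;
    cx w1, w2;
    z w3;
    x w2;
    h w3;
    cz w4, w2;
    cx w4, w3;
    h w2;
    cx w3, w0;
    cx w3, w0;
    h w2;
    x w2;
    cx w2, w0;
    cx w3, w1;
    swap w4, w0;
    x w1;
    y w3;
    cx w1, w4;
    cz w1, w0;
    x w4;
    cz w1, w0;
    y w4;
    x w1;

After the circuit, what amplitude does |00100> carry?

The final state's coefficient on |00100> equals -sqrt(2)/2. Key observation: steps 13-16 multiply out to the identity, so the circuit reduces to the remaining gates.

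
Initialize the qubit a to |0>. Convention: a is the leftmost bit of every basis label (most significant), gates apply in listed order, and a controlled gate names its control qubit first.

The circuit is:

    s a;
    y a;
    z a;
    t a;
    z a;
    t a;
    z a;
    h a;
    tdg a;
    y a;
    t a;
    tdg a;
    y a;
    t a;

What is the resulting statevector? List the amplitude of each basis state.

The resulting statevector has amplitude sqrt(2)/2 on |0>, -sqrt(2)/2 on |1>.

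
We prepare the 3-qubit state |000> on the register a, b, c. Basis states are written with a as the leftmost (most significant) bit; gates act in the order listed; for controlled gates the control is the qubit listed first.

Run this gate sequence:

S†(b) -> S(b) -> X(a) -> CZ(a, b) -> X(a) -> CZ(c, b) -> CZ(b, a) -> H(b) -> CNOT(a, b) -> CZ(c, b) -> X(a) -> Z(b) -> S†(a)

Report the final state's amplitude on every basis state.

The final amplitudes are -sqrt(2)*I/2 on |100>, sqrt(2)*I/2 on |110>, and 0 on every other basis state.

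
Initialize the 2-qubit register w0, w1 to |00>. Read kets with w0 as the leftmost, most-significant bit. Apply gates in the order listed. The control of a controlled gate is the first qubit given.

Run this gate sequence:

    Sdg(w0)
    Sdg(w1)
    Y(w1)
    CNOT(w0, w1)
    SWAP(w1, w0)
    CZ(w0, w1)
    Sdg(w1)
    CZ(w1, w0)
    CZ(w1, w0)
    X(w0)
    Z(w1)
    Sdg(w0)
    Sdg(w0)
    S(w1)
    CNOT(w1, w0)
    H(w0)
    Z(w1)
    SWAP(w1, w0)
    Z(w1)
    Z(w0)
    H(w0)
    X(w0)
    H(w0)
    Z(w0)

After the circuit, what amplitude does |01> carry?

The amplitude on |01> is -sqrt(2)*I/2. Key observation: gates 21-24 undo each other exactly, leaving only the rest of the circuit to track.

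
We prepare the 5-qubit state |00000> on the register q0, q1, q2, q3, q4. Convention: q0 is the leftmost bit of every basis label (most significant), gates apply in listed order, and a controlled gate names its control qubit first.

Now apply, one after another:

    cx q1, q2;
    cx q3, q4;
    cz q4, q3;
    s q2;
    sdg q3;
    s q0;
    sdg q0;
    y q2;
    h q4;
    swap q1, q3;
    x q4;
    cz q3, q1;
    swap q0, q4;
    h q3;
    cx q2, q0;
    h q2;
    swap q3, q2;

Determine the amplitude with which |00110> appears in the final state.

The amplitude on |00110> is -sqrt(2)*I/4. Key observation: gates 6-7 undo each other exactly, leaving only the rest of the circuit to track.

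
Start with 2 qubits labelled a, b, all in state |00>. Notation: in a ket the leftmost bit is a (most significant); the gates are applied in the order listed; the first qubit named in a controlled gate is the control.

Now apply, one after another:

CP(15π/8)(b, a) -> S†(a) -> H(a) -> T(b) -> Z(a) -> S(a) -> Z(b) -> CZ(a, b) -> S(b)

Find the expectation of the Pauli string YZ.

The expectation value of YZ is -1.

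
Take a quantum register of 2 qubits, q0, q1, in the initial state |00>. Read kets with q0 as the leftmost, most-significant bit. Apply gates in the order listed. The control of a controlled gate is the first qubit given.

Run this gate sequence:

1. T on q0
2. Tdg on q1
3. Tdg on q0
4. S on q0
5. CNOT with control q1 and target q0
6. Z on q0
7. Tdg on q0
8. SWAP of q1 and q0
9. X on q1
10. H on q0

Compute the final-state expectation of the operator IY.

The observable IY averages to 0.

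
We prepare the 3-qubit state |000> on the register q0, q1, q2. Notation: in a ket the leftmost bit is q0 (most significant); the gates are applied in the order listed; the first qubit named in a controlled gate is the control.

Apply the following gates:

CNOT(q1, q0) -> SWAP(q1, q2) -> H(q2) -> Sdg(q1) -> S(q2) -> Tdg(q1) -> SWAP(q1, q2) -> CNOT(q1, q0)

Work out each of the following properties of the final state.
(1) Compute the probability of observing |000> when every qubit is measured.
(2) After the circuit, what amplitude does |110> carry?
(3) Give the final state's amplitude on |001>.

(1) The probability of measuring |000> is 1/2.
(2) The final state's coefficient on |110> equals sqrt(2)*I/2.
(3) The final state's coefficient on |001> equals 0.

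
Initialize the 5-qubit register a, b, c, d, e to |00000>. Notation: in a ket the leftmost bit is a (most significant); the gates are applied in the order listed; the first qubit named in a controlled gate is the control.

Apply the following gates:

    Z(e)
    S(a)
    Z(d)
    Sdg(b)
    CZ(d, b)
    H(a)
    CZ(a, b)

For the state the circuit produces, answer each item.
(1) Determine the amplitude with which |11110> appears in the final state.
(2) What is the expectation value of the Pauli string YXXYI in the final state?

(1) |11110> carries amplitude 0 in the final state.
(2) In the final state, YXXYI has expectation 0.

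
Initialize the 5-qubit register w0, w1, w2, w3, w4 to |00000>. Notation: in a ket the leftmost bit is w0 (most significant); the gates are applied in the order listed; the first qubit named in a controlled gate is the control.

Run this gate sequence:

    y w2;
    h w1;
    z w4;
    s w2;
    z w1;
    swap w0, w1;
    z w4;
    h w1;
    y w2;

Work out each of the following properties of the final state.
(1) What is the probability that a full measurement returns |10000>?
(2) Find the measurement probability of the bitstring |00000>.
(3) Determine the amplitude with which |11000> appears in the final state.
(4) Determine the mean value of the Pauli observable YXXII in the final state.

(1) Outcome |10000> occurs with probability 1/4.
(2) The probability of measuring |00000> is 1/4.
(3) The final state's coefficient on |11000> equals -I/2.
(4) The expectation value of YXXII is 0.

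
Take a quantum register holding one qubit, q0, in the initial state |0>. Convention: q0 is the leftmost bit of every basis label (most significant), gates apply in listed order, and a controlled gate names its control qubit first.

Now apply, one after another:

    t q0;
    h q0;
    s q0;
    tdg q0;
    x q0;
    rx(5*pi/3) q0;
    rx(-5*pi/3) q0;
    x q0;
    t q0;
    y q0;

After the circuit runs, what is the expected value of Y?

The observable Y averages to 1.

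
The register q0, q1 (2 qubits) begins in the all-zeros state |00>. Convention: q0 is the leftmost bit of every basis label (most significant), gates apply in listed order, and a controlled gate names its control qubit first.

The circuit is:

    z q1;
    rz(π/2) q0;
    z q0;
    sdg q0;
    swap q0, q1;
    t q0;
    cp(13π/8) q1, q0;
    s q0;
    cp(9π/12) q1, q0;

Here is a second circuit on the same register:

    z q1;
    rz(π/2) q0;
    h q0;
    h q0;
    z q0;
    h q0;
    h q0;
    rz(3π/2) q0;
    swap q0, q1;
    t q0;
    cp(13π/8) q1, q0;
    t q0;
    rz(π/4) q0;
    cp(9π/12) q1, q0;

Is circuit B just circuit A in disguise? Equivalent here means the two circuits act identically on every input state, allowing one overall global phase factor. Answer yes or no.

Yes, they are equivalent — the unitaries differ by at most a global phase.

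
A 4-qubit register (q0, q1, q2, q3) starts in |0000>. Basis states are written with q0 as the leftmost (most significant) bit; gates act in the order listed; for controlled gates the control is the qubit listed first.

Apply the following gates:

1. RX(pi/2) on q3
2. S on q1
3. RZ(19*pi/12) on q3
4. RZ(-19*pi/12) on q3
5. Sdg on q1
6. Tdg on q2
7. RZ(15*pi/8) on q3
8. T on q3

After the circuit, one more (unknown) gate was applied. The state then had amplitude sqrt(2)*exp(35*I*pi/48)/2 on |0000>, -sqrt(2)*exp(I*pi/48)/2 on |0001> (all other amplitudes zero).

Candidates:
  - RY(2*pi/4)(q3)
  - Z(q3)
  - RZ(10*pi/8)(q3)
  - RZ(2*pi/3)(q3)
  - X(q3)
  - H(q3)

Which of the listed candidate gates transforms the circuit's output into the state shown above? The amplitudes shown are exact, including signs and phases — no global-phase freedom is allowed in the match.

The applied gate was RZ(2*pi/3)(q3). Key observation: steps 2-5 multiply out to the identity, so the circuit reduces to the remaining gates.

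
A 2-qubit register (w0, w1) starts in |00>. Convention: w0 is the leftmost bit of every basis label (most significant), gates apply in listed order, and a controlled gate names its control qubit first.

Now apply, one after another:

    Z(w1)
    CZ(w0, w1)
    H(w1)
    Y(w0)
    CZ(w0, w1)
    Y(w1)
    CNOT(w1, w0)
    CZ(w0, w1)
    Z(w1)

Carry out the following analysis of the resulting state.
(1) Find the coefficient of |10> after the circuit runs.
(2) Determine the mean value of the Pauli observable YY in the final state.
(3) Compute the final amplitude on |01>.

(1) The amplitude on |10> is -sqrt(2)/2.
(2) The expectation value of YY is -1.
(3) The final state's coefficient on |01> equals sqrt(2)/2.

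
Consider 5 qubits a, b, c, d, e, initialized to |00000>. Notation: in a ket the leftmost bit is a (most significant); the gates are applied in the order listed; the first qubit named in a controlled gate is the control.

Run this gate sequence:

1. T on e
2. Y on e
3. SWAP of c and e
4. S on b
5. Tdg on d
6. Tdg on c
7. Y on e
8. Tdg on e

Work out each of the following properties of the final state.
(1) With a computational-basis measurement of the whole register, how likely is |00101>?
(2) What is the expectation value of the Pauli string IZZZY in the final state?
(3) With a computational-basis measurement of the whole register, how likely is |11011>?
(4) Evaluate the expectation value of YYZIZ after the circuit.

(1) The probability of measuring |00101> is 1.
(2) The observable IZZZY averages to 0.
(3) The probability of measuring |11011> is 0.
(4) In the final state, YYZIZ has expectation 0.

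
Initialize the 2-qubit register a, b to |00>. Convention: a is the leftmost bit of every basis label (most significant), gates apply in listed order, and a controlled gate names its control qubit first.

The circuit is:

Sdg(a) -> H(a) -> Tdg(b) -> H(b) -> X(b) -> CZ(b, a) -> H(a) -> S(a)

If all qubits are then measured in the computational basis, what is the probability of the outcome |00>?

Outcome |00> occurs with probability 1/2.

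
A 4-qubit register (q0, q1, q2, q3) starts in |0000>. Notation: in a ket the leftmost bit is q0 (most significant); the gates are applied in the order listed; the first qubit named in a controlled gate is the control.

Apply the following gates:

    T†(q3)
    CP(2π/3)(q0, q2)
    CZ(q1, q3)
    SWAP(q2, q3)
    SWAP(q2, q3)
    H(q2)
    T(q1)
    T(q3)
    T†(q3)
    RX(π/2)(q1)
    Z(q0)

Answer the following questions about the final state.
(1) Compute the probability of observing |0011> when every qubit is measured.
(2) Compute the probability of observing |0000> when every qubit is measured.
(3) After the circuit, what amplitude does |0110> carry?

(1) Outcome |0011> occurs with probability 0. Key observation: steps 4-5 multiply out to the identity, so the circuit reduces to the remaining gates.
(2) Outcome |0000> occurs with probability 1/4.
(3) The final state's coefficient on |0110> equals -I/2.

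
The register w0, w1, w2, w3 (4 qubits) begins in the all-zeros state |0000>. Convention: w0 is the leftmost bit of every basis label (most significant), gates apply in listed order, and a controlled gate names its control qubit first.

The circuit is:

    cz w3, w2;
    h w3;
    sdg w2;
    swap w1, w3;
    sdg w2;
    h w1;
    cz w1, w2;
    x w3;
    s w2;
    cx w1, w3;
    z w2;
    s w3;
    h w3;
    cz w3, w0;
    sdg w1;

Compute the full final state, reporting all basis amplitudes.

After the circuit, the state carries amplitude sqrt(2)*I/2 on |0000>, -sqrt(2)*I/2 on |0001>, and 0 on every other basis state.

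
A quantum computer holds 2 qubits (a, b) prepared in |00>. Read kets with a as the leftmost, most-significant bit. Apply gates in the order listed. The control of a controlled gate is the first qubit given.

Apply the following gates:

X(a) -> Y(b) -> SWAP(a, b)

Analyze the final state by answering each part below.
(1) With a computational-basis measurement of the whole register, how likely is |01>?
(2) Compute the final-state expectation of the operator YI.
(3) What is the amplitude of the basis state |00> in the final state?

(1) Outcome |01> occurs with probability 0.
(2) The expectation value of YI is 0.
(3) |00> carries amplitude 0 in the final state.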